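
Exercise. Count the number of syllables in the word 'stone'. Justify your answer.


Break 'stone' into syllables: stone -> stone = 1 syllable

1 syllable


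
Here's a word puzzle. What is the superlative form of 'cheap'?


Apply superlative formation (add -est): 'cheap' -> 'cheapest'.

cheapest


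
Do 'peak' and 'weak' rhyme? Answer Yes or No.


Rime (stressed vowel + following sounds) of 'peak': -eak = /iːk/
Rime of 'weak': -eak = /iːk/
/iːk/ and /iːk/ are the same ending sound, so the words rhyme.

Yes


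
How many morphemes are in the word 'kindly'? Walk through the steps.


Decomposition: kind (root) + -ly (suffix) = 2 morpheme(s)

2 morphemes


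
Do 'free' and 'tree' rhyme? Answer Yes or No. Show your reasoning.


Rime (stressed vowel + following sounds) of 'free': -ee = /iː/
Rime of 'tree': -ee = /iː/
/iː/ and /iː/ are the same ending sound, so the words rhyme.

Yes


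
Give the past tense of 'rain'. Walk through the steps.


Apply rule: Add -ed. 'rain' becomes 'rained'.

rained


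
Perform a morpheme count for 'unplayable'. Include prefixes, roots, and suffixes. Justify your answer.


Decomposition: un- (prefix) + play (root) + -able (suffix) = 3 morpheme(s)

3 morphemes


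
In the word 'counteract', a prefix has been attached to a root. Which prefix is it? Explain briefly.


The word 'counteract' = 'counter' (prefix) + 'act' (root). The prefix is 'counter'.

counter


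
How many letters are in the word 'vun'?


Spell out 'vun' and number each letter: v(1), u(2), n(3). Total: 3 letters.

3


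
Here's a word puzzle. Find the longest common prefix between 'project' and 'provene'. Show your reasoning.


Compare from the start: 3 characters match: 'pro'. Mismatch at position 4: 'j' vs 'v'.

pro


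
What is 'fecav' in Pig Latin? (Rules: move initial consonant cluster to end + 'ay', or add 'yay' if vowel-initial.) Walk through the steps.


'fecav': move consonant cluster 'f' to end and add 'ay': 'ecavfay'.

ecavfay


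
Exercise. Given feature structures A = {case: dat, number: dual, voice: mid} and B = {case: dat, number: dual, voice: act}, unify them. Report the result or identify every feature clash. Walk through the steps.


Compare features:
case: A=dat vs B=dat -> unified: dat
number: A=dual vs B=dual -> unified: dual
voice: A=mid vs B=act -> CLASH
Clash detected on feature 'voice' (mid vs act); unification fails.

CLASH on 'voice' (mid vs act)


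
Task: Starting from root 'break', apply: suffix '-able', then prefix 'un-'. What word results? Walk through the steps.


Step 1: Add suffix '-able' to 'break' = 'breakable'
Step 2: Add prefix 'un-' to 'breakable' = 'unbreakable'

unbreakable


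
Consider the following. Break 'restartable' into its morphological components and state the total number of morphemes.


Step 1: Identify prefix: 're' (meaning: again)
Step 2: Identify root: 'start'
Step 3: Identify suffix(es): 'able'
Decomposition: re- (prefix: again) + start (root) + -able (suffix: capable of)
Total morphemes: 3

3 morphemes (re- (prefix: again) + start (root) + -able (suffix: capable of))


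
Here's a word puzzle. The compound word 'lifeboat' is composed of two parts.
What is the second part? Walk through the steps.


Split 'lifeboat' into 'life' + 'boat'. The second part is 'boat'.

boat


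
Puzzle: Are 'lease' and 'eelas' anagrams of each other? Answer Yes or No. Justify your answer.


Sorted letters of 'lease': 'aeels'
Sorted letters of 'eelas': 'aeels'
They match.

Yes


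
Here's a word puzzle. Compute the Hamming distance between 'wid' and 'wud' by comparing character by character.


Alignment:
Position 1: 'w' vs 'w' = match
Position 2: 'i' vs 'u' = DIFFER
Position 3: 'd' vs 'd' = match
Total differences: 1

1


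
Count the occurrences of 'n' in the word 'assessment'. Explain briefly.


Letter 'n' in 'assessment': found at position(s) 9 = 1 occurrence(s).

1


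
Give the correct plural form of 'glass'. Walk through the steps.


Apply rule: Add -es (sibilant/fricative ending). 'glass' becomes 'glasses'.

glasses


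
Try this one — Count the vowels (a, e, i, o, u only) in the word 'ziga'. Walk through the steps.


Vowels in 'ziga': i, a = 2 vowels.

2


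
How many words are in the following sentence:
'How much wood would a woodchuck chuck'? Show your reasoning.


Split into words: How | much | wood | would | a | woodchuck | chuck = 7 words.

7


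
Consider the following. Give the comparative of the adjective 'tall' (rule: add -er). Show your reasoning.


Apply comparative formation (add -er): 'tall' -> 'taller'.

taller


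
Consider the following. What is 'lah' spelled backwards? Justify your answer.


Reverse 'lah' character by character: 'hal'.

hal


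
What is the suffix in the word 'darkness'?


The word 'darkness' = 'dark' (root) + '-ness' (suffix). The suffix is '-ness'.

ness


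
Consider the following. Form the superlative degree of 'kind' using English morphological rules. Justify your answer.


Apply superlative formation (add -est): 'kind' -> 'kindest'.

kindest


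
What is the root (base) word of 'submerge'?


Remove prefix 'sub' from 'submerge' to get root 'merge'.

merge


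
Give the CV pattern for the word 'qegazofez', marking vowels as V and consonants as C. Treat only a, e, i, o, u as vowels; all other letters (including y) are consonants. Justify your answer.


Letter mapping: q = C, e = V, g = C, a = V, z = C, o = V, f = C, e = V, z = C.

CVCVCVCVC


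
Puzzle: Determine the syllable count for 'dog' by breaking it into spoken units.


Break 'dog' into syllables: dog -> dog = 1 syllable

1 syllable


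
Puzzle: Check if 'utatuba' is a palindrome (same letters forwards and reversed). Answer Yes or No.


Forward: 'utatuba'
Reversed: 'abutatu'
They differ.

No


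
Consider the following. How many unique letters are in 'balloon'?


Unique letters in 'balloon': {a, b, l, n, o} = 5 distinct letters.

5


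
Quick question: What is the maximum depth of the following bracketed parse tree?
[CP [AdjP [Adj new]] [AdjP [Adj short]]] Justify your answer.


Count bracket nesting levels:
'[' at pos 0: depth = 1
'[' at pos 4: depth = 2
'[' at pos 10: depth = 3
'[' at pos 21: depth = 2
'[' at pos 27: depth = 3
Maximum depth reached: 3

3


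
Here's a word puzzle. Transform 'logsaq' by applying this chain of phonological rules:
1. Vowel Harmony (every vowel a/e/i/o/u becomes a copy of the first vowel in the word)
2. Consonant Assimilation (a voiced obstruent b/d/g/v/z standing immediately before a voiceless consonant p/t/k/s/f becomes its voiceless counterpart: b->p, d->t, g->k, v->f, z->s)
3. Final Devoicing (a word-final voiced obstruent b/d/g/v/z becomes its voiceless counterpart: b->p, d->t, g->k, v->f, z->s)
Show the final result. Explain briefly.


Starting form: 'logsaq'
Rule 1: Vowel Harmony: all vowels become 'o' (matching first vowel). 'logsaq' -> 'logsoq'
Rule 2: Consonant Assimilation: voiced obstruent before voiceless consonant becomes voiceless ('gs' -> 'ks'). 'logsoq' -> 'loksoq'
Rule 3: Final Devoicing: final consonant 'q' is not one of the voiced obstruents b/d/g/v/z. No change.
Final form: 'loksoq'

loksoq


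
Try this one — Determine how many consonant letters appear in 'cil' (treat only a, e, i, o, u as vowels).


Consonants in 'cil': c, l = 2 consonants.

2


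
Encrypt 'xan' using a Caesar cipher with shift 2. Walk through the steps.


Shift each letter by 2: x -> z, a -> c, n -> p. Result: 'zcp'.

zcp


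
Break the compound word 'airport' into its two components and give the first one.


Split 'airport' into 'air' + 'port'. The first part is 'air'.

air


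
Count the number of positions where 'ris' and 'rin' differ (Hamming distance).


Alignment:
Position 1: 'r' vs 'r' = match
Position 2: 'i' vs 'i' = match
Position 3: 's' vs 'n' = DIFFER
Total differences: 1

1


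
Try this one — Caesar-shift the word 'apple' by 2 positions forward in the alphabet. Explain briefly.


Shift each letter by 2: a -> c, p -> r, p -> r, l -> n, e -> g. Result: 'crrng'.

crrng


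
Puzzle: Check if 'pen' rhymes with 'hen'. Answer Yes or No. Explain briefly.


Rime (stressed vowel + following sounds) of 'pen': -en = /ɛn/
Rime of 'hen': -en = /ɛn/
/ɛn/ and /ɛn/ are the same ending sound, so the words rhyme.

Yes


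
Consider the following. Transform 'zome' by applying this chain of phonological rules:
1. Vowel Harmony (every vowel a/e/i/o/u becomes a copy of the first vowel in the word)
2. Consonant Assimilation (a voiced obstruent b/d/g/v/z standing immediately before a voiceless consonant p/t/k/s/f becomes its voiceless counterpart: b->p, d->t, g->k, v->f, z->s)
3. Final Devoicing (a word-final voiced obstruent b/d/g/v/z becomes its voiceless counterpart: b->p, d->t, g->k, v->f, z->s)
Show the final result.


Starting form: 'zome'
Rule 1: Vowel Harmony: all vowels become 'o' (matching first vowel). 'zome' -> 'zomo'
Rule 2: Consonant Assimilation: no voiced obstruent (b/d/g/v/z) stands immediately before a voiceless consonant (p/t/k/s/f). No change.
Rule 3: Final Devoicing: the word ends in the vowel 'o', not a consonant. No change.
Final form: 'zomo'

zomo


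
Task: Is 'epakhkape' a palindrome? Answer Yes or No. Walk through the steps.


Forward: 'epakhkape'
Reversed: 'epakhkape'
They are identical.

Yes


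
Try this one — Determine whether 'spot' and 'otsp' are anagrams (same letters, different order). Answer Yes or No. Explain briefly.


Sorted letters of 'spot': 'opst'
Sorted letters of 'otsp': 'opst'
They match.

Yes


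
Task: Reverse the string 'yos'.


Reverse 'yos' character by character: 'soy'.

soy


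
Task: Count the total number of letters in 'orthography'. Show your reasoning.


Spell out 'orthography' and number each letter: o(1), r(2), t(3), h(4), o(5), g(6), r(7), a(8), p(9), h(10), y(11). Total: 11 letters.

11


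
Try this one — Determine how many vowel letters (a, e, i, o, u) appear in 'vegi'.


Vowels in 'vegi': e, i = 2 vowels.

2


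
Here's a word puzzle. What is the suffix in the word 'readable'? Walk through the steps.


The word 'readable' = 'read' (root) + '-able' (suffix). The suffix is '-able'.

able


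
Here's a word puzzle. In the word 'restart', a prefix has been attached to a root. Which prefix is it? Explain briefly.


The word 'restart' = 're' (prefix) + 'start' (root). The prefix is 're'.

re


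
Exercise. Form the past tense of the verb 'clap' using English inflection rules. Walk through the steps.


Apply rule: Double final consonant and add -ed. 'clap' becomes 'clapped'.

clapped


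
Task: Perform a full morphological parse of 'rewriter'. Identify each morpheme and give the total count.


Step 1: Identify prefix: 're' (meaning: again)
Step 2: Identify root: 'write'
Step 3: Identify suffix(es): 'er'
Decomposition: re- (prefix: again) + write (root) + -er (suffix: one who)
Total morphemes: 3

3 morphemes (re- (prefix: again) + write (root) + -er (suffix: one who))


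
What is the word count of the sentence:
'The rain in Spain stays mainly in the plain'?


Split into words: The | rain | in | Spain | stays | mainly | in | the | plain = 9 words.

9


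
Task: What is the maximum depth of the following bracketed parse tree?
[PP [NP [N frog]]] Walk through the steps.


Count bracket nesting levels:
'[' at pos 0: depth = 1
'[' at pos 4: depth = 2
'[' at pos 8: depth = 3
Maximum depth reached: 3

3


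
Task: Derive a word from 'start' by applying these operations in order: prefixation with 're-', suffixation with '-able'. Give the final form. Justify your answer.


Step 1: Add prefix 're-' to 'start' = 'restart'
Step 2: Add suffix '-able' to 'restart' = 'restartable'

restartable


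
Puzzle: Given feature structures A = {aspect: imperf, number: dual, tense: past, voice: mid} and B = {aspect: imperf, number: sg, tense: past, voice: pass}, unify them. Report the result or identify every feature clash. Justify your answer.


Compare features:
aspect: A=imperf vs B=imperf -> unified: imperf
number: A=dual vs B=sg -> CLASH
tense: A=past vs B=past -> unified: past
voice: A=mid vs B=pass -> CLASH
Clashes detected on features 'number' (dual vs sg) and 'voice' (mid vs pass); unification fails.

CLASH on 'number' (dual vs sg) and 'voice' (mid vs pass)


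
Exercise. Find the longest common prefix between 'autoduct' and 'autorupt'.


Compare from the start: 4 characters match: 'auto'. Mismatch at position 5: 'd' vs 'r'.

auto


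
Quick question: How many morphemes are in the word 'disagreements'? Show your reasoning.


Decomposition: dis- (prefix) + agree (root) + -ment (suffix) + -s (plural) = 4 morpheme(s)

4 morphemes


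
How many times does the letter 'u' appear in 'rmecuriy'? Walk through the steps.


Letter 'u' in 'rmecuriy': found at position(s) 5 = 1 occurrence(s).

1


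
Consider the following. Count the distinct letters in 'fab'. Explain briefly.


Unique letters in 'fab': {a, b, f} = 3 distinct letters.

3


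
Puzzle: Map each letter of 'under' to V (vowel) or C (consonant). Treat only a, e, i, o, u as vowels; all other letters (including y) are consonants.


Letter mapping: u = V, n = C, d = C, e = V, r = C.

VCCVC


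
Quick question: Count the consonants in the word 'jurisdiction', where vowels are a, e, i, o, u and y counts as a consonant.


Consonants in 'jurisdiction': j, r, s, d, c, t, n = 7 consonants.

7


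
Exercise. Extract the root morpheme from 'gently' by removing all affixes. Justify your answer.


Remove suffix '-ly' from 'gently' to get root 'gentle'.

gentle


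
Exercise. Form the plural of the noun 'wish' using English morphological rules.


Apply rule: Add -es (sibilant/fricative ending). 'wish' becomes 'wishes'.

wishes


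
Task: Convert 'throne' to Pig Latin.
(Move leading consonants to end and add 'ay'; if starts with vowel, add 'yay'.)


'throne': move consonant cluster 'thr' to end and add 'ay': 'onethray'.

onethray


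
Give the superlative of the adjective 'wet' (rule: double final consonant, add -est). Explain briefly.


Apply superlative formation (double final consonant, add -est): 'wet' -> 'wettest'.

wettest


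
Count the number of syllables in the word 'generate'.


Break 'generate' into syllables: gen-er-ate -> gen | er | ate = 3 syllables

3 syllables


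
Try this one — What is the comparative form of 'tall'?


Apply comparative formation (add -er): 'tall' -> 'taller'.

taller


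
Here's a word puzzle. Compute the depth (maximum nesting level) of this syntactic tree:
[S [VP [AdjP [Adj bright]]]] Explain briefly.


Count bracket nesting levels:
'[' at pos 0: depth = 1
'[' at pos 3: depth = 2
'[' at pos 7: depth = 3
'[' at pos 13: depth = 4
Maximum depth reached: 4

4


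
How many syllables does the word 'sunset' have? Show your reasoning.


Break 'sunset' into syllables: sun-set -> sun | set = 2 syllables

2 syllables


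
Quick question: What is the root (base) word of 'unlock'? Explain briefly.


Remove prefix 'un' from 'unlock' to get root 'lock'.

lock


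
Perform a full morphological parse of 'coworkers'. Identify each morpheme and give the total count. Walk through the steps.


Step 1: Identify prefix: 'co' (meaning: together)
Step 2: Identify root: 'work'
Step 3: Identify suffix(es): 'er, s'
Decomposition: co- (prefix: together) + work (root) + -er (suffix: one who) + -s (plural)
Total morphemes: 4

4 morphemes (co- (prefix: together) + work (root) + -er (suffix: one who) + -s (plural))


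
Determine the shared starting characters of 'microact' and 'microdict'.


Compare from the start: 5 characters match: 'micro'. Mismatch at position 6: 'a' vs 'd'.

micro


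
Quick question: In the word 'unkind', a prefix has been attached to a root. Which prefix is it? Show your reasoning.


The word 'unkind' = 'un' (prefix) + 'kind' (root). The prefix is 'un'.

un


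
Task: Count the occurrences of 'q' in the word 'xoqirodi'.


Letter 'q' in 'xoqirodi': found at position(s) 3 = 1 occurrence(s).

1


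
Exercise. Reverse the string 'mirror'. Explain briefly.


Reverse 'mirror' character by character: 'rorrim'.

rorrim


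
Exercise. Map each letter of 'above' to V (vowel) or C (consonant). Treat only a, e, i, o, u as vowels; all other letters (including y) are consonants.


Letter mapping: a = V, b = C, o = V, v = C, e = V.

VCVCV


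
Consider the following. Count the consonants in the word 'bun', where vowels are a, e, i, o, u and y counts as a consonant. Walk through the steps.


Consonants in 'bun': b, n = 2 consonants.

2


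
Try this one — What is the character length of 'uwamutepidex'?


Spell out 'uwamutepidex' and number each letter: u(1), w(2), a(3), m(4), u(5), t(6), e(7), p(8), i(9), d(10), e(11), x(12). Total: 12 letters.

12


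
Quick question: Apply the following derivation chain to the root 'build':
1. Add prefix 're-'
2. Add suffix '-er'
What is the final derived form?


Step 1: Add prefix 're-' to 'build' = 'rebuild'
Step 2: Add suffix '-er' to 'rebuild' = 'rebuilder'

rebuilder


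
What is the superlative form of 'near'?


Apply superlative formation (add -est): 'near' -> 'nearest'.

nearest


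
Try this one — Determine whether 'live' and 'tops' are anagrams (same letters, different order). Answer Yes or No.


Sorted letters of 'live': 'eilv'
Sorted letters of 'tops': 'opst'
They do not match.

No


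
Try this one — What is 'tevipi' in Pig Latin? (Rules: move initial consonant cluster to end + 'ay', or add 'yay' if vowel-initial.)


'tevipi': move consonant cluster 't' to end and add 'ay': 'evipitay'.

evipitay


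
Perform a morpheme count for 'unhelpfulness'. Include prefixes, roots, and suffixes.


Decomposition: un- (prefix) + help (root) + -ful (suffix) + -ness (suffix) = 4 morpheme(s)

4 morphemes


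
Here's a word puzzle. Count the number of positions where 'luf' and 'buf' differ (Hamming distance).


Alignment:
Position 1: 'l' vs 'b' = DIFFER
Position 2: 'u' vs 'u' = match
Position 3: 'f' vs 'f' = match
Total differences: 1

1


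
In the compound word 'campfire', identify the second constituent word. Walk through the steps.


Split 'campfire' into 'camp' + 'fire'. The second part is 'fire'.

fire


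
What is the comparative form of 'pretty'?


Apply comparative formation (consonant + y: change y to i, add -er): 'pretty' -> 'prettier'.

prettier


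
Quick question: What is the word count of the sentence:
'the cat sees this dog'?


Split into words: the | cat | sees | this | dog = 5 words.

5


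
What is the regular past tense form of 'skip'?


Apply rule: Double final consonant and add -ed. 'skip' becomes 'skipped'.

skipped


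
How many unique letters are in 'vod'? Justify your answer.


Unique letters in 'vod': {d, o, v} = 3 distinct letters.

3


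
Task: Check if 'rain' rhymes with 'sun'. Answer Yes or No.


Rime (stressed vowel + following sounds) of 'rain': -ain = /eɪn/
Rime of 'sun': -un = /ʌn/
/eɪn/ and /ʌn/ are different ending sounds, so the words do not rhyme.

No


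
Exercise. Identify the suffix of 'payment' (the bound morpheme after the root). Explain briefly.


The word 'payment' = 'pay' (root) + '-ment' (suffix). The suffix is '-ment'.

ment


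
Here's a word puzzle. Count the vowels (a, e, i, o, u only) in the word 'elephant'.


Vowels in 'elephant': e, e, a = 3 vowels.

3


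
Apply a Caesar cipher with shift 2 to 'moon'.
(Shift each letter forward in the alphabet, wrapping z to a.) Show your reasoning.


Shift each letter by 2: m -> o, o -> q, o -> q, n -> p. Result: 'oqqp'.

oqqp


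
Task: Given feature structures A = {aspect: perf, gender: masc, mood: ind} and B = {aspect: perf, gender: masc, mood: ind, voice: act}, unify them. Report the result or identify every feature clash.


Compare features:
aspect: A=perf vs B=perf -> unified: perf
gender: A=masc vs B=masc -> unified: masc
mood: A=ind vs B=ind -> unified: ind
voice: A=_ vs B=act -> unified: act
No clashes found.

Unified: {aspect: perf, gender: masc, mood: ind, voice: act}


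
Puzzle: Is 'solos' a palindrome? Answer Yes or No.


Forward: 'solos'
Reversed: 'solos'
They are identical.

Yes


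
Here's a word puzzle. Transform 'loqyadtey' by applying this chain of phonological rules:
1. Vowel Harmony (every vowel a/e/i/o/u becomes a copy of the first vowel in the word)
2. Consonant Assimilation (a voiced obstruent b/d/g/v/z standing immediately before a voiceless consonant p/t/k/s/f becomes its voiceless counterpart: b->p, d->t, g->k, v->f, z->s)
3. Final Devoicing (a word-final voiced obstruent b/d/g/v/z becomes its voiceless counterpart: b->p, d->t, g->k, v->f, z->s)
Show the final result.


Starting form: 'loqyadtey'
Rule 1: Vowel Harmony: all vowels become 'o' (matching first vowel). 'loqyadtey' -> 'loqyodtoy'
Rule 2: Consonant Assimilation: voiced obstruent before voiceless consonant becomes voiceless ('dt' -> 'tt'). 'loqyodtoy' -> 'loqyottoy'
Rule 3: Final Devoicing: final consonant 'y' is not one of the voiced obstruents b/d/g/v/z. No change.
Final form: 'loqyottoy'

loqyottoy


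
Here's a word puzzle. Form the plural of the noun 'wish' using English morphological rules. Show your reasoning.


Apply rule: Add -es (sibilant/fricative ending). 'wish' becomes 'wishes'.

wishes


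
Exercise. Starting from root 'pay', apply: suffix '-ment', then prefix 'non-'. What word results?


Step 1: Add suffix '-ment' to 'pay' = 'payment'
Step 2: Add prefix 'non-' to 'payment' = 'nonpayment'

nonpayment


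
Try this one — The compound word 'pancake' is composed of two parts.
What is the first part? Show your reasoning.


Split 'pancake' into 'pan' + 'cake'. The first part is 'pan'.

pan


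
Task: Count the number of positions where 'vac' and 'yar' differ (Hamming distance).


Alignment:
Position 1: 'v' vs 'y' = DIFFER
Position 2: 'a' vs 'a' = match
Position 3: 'c' vs 'r' = DIFFER
Total differences: 2

2


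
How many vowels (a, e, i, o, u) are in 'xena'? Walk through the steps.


Vowels in 'xena': e, a = 2 vowels.

2


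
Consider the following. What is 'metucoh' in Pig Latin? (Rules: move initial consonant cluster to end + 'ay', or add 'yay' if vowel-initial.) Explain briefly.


'metucoh': move consonant cluster 'm' to end and add 'ay': 'etucohmay'.

etucohmay


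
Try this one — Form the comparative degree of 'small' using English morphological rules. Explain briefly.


Apply comparative formation (add -er): 'small' -> 'smaller'.

smaller


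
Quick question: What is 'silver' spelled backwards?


Reverse 'silver' character by character: 'revlis'.

revlis


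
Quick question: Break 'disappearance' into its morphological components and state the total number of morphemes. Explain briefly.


Step 1: Identify prefix: 'dis' (meaning: not/apart)
Step 2: Identify root: 'appear'
Step 3: Identify suffix(es): 'ance'
Decomposition: dis- (prefix: not/apart) + appear (root) + -ance (suffix: state/act)
Total morphemes: 3

3 morphemes (dis- (prefix: not/apart) + appear (root) + -ance (suffix: state/act))


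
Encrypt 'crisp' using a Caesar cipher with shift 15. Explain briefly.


Shift each letter by 15: c -> r, r -> g, i -> x, s -> h, p -> e. Result: 'rgxhe'.

rgxhe


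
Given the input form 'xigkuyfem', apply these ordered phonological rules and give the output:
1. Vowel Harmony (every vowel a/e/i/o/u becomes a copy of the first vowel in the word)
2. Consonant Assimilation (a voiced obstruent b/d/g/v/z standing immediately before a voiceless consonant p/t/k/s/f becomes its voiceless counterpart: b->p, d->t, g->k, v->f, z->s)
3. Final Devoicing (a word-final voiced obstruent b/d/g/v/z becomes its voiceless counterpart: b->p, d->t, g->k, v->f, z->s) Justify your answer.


Starting form: 'xigkuyfem'
Rule 1: Vowel Harmony: all vowels become 'i' (matching first vowel). 'xigkuyfem' -> 'xigkiyfim'
Rule 2: Consonant Assimilation: voiced obstruent before voiceless consonant becomes voiceless ('gk' -> 'kk'). 'xigkiyfim' -> 'xikkiyfim'
Rule 3: Final Devoicing: final consonant 'm' is not one of the voiced obstruents b/d/g/v/z. No change.
Final form: 'xikkiyfim'

xikkiyfim


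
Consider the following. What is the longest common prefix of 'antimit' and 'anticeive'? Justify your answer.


Compare from the start: 4 characters match: 'anti'. Mismatch at position 5: 'm' vs 'c'.

anti


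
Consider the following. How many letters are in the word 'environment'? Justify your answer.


Spell out 'environment' and number each letter: e(1), n(2), v(3), i(4), r(5), o(6), n(7), m(8), e(9), n(10), t(11). Total: 11 letters.

11


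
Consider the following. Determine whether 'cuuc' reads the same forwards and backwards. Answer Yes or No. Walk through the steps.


Forward: 'cuuc'
Reversed: 'cuuc'
They are identical.

Yes


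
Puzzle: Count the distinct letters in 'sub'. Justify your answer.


Unique letters in 'sub': {b, s, u} = 3 distinct letters.

3


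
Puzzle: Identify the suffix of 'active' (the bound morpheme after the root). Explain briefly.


The word 'active' = 'act' (root) + '-ive' (suffix). The suffix is '-ive'.

ive


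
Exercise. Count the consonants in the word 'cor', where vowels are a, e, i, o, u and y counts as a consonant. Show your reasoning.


Consonants in 'cor': c, r = 2 consonants.

2


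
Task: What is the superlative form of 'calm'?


Apply superlative formation (add -est): 'calm' -> 'calmest'.

calmest


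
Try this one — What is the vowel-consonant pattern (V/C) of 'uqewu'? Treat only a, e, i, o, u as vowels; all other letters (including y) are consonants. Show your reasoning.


Letter mapping: u = V, q = C, e = V, w = C, u = V.

VCVCV


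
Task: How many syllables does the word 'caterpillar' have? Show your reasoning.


Break 'caterpillar' into syllables: cat-er-pil-lar -> cat | er | pil | lar = 4 syllables

4 syllables


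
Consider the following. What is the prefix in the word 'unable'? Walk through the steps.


The word 'unable' = 'un' (prefix) + 'able' (root). The prefix is 'un'.

un


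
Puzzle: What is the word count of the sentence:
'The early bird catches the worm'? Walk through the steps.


Split into words: The | early | bird | catches | the | worm = 6 words.

6


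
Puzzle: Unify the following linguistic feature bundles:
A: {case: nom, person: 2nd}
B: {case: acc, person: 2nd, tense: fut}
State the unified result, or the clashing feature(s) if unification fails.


Compare features:
case: A=nom vs B=acc -> CLASH
person: A=2nd vs B=2nd -> unified: 2nd
tense: A=_ vs B=fut -> unified: fut
Clash detected on feature 'case' (nom vs acc); unification fails.

CLASH on 'case' (nom vs acc)


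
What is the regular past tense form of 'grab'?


Apply rule: Double final consonant and add -ed. 'grab' becomes 'grabbed'.

grabbed


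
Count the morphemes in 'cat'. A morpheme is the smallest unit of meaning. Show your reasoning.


Decomposition: cat (free morpheme) = 1 morpheme(s)

1 morphemes


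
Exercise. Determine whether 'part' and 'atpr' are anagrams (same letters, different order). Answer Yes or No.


Sorted letters of 'part': 'aprt'
Sorted letters of 'atpr': 'aprt'
They match.

Yes


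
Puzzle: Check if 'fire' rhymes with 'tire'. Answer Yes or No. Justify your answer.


Rime (stressed vowel + following sounds) of 'fire': -ire = /aɪər/
Rime of 'tire': -ire = /aɪər/
/aɪər/ and /aɪər/ are the same ending sound, so the words rhyme.

Yes


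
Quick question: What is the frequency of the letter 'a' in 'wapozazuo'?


Letter 'a' in 'wapozazuo': found at position(s) 2, 6 = 2 occurrence(s).

2


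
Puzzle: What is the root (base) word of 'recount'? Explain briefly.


Remove prefix 're' from 'recount' to get root 'count'.

count


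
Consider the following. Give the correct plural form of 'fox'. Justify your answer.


Apply rule: Add -es (sibilant/fricative ending). 'fox' becomes 'foxes'.

foxes


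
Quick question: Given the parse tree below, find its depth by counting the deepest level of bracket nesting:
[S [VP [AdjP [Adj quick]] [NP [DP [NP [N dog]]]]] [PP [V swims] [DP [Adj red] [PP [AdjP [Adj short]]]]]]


Count bracket nesting levels:
'[' at pos 0: depth = 1
'[' at pos 3: depth = 2
'[' at pos 7: depth = 3
'[' at pos 13: depth = 4
'[' at pos 26: depth = 3
'[' at pos 30: depth = 4
'[' at pos 34: depth = 5
'[' at pos 38: depth = 6
'[' at pos 50: depth = 2
'[' at pos 54: depth = 3
'[' at pos 64: depth = 3
'[' at pos 68: depth = 4
'[' at pos 78: depth = 4
'[' at pos 82: depth = 5
'[' at pos 88: depth = 6
Maximum depth reached: 6

6


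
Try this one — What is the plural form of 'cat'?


Apply rule: Add -s. 'cat' becomes 'cats'.

cats


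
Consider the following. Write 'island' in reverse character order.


Reverse 'island' character by character: 'dnalsi'.

dnalsi


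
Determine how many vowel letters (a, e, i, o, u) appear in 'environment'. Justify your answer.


Vowels in 'environment': e, i, o, e = 4 vowels.

4


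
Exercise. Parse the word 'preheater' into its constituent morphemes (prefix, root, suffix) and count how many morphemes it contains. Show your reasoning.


Step 1: Identify prefix: 'pre' (meaning: before)
Step 2: Identify root: 'heat'
Step 3: Identify suffix(es): 'er'
Decomposition: pre- (prefix: before) + heat (root) + -er (suffix: one who)
Total morphemes: 3

3 morphemes (pre- (prefix: before) + heat (root) + -er (suffix: one who))


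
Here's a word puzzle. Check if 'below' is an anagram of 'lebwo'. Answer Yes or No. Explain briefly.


Sorted letters of 'below': 'below'
Sorted letters of 'lebwo': 'below'
They match.

Yes


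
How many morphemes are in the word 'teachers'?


Decomposition: teach (root) + -er (suffix) + -s (plural) = 3 morpheme(s)

3 morphemes


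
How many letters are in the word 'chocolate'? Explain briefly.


Spell out 'chocolate' and number each letter: c(1), h(2), o(3), c(4), o(5), l(6), a(7), t(8), e(9). Total: 9 letters.

9


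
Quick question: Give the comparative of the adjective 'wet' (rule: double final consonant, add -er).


Apply comparative formation (double final consonant, add -er): 'wet' -> 'wetter'.

wetter


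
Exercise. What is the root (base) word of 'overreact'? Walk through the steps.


Remove prefix 'over' from 'overreact' to get root 'react'.

react


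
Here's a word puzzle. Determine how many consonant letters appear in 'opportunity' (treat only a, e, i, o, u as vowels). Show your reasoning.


Consonants in 'opportunity': p, p, r, t, n, t, y = 7 consonants.

7


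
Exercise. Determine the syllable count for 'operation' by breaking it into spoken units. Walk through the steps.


Break 'operation' into syllables: op-er-a-tion -> op | er | a | tion = 4 syllables

4 syllables


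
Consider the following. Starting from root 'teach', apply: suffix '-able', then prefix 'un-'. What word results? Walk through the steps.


Step 1: Add suffix '-able' to 'teach' = 'teachable'
Step 2: Add prefix 'un-' to 'teachable' = 'unteachable'

unteachable


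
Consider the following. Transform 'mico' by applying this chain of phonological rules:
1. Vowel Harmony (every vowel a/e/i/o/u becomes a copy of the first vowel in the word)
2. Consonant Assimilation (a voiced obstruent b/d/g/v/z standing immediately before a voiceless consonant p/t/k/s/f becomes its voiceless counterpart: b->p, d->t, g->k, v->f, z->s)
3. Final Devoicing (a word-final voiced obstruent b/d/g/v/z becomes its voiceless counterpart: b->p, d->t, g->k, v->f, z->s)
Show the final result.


Starting form: 'mico'
Rule 1: Vowel Harmony: all vowels become 'i' (matching first vowel). 'mico' -> 'mici'
Rule 2: Consonant Assimilation: no voiced obstruent (b/d/g/v/z) stands immediately before a voiceless consonant (p/t/k/s/f). No change.
Rule 3: Final Devoicing: the word ends in the vowel 'i', not a consonant. No change.
Final form: 'mici'

mici


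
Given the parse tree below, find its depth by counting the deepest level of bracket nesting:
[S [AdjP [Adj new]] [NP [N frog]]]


Count bracket nesting levels:
'[' at pos 0: depth = 1
'[' at pos 3: depth = 2
'[' at pos 9: depth = 3
'[' at pos 20: depth = 2
'[' at pos 24: depth = 3
Maximum depth reached: 3

3


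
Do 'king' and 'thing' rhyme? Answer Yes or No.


Rime (stressed vowel + following sounds) of 'king': -ing = /ɪŋ/
Rime of 'thing': -ing = /ɪŋ/
/ɪŋ/ and /ɪŋ/ are the same ending sound, so the words rhyme.

Yes


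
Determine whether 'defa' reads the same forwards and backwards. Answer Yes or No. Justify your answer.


Forward: 'defa'
Reversed: 'afed'
They differ.

No


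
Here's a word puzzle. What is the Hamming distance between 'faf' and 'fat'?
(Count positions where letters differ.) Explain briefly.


Alignment:
Position 1: 'f' vs 'f' = match
Position 2: 'a' vs 'a' = match
Position 3: 'f' vs 't' = DIFFER
Total differences: 1

1


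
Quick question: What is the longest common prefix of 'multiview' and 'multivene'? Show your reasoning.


Compare from the start: 6 characters match: 'multiv'. Mismatch at position 7: 'i' vs 'e'.

multiv


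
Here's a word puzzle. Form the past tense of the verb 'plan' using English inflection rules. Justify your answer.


Apply rule: Double final consonant and add -ed. 'plan' becomes 'planned'.

planned


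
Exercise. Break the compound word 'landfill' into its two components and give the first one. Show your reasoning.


Split 'landfill' into 'land' + 'fill'. The first part is 'land'.

land


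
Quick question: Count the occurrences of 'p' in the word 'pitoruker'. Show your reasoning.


Letter 'p' in 'pitoruker': found at position(s) 1 = 1 occurrence(s).

1


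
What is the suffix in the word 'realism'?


The word 'realism' = 'real' (root) + '-ism' (suffix). The suffix is '-ism'.

ism


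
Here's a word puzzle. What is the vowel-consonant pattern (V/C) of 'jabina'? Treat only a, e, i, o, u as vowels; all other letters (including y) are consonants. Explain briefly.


Letter mapping: j = C, a = V, b = C, i = V, n = C, a = V.

CVCVCV


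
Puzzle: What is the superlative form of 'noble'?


Apply superlative formation (ends in e: add -st): 'noble' -> 'noblest'.

noblest


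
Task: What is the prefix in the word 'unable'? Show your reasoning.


The word 'unable' = 'un' (prefix) + 'able' (root). The prefix is 'un'.

un


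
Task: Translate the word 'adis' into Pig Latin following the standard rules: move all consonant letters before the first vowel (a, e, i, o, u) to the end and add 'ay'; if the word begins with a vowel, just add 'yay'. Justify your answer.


'adis' starts with a vowel, so add 'yay': 'adisyay'.

adisyay


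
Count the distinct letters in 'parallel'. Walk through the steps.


Unique letters in 'parallel': {a, e, l, p, r} = 5 distinct letters.

5


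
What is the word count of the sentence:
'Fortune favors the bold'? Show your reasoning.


Split into words: Fortune | favors | the | bold = 4 words.

4


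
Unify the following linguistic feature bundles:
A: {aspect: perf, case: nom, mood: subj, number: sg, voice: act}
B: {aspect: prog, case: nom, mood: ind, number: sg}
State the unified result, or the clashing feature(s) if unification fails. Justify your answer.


Compare features:
aspect: A=perf vs B=prog -> CLASH
case: A=nom vs B=nom -> unified: nom
mood: A=subj vs B=ind -> CLASH
number: A=sg vs B=sg -> unified: sg
voice: A=act vs B=_ -> unified: act
Clashes detected on features 'aspect' (perf vs prog) and 'mood' (subj vs ind); unification fails.

CLASH on 'aspect' (perf vs prog) and 'mood' (subj vs ind)


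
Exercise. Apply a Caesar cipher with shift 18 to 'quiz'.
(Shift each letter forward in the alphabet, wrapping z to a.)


Shift each letter by 18: q -> i, u -> m, i -> a, z -> r. Result: 'imar'.

imar


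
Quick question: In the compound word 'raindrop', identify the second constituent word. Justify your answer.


Split 'raindrop' into 'rain' + 'drop'. The second part is 'drop'.

drop


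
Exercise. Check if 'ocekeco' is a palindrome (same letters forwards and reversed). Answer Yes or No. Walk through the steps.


Forward: 'ocekeco'
Reversed: 'ocekeco'
They are identical.

Yes


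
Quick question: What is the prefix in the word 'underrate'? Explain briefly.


The word 'underrate' = 'under' (prefix) + 'rate' (root). The prefix is 'under'.

under


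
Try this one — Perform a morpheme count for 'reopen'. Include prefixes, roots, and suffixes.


Decomposition: re- (prefix) + open (root) = 2 morpheme(s)

2 morphemes


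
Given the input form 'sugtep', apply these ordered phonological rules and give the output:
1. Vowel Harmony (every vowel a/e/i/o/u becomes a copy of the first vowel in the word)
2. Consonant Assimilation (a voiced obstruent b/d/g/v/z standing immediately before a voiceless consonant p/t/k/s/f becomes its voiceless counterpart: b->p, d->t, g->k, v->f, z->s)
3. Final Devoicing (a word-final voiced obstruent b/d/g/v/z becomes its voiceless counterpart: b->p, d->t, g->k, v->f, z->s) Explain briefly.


Starting form: 'sugtep'
Rule 1: Vowel Harmony: all vowels become 'u' (matching first vowel). 'sugtep' -> 'sugtup'
Rule 2: Consonant Assimilation: voiced obstruent before voiceless consonant becomes voiceless ('gt' -> 'kt'). 'sugtup' -> 'suktup'
Rule 3: Final Devoicing: final consonant 'p' is not one of the voiced obstruents b/d/g/v/z. No change.
Final form: 'suktup'

suktup


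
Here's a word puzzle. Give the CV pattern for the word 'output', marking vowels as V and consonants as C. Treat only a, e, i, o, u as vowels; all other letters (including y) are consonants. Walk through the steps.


Letter mapping: o = V, u = V, t = C, p = C, u = V, t = C.

VVCCVC


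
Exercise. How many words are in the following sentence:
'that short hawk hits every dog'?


Split into words: that | short | hawk | hits | every | dog = 6 words.

6


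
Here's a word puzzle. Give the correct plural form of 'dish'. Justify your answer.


Apply rule: Add -es (sibilant/fricative ending). 'dish' becomes 'dishes'.

dishes


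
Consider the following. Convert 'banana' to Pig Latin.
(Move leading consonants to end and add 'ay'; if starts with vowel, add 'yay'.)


'banana': move consonant cluster 'b' to end and add 'ay': 'ananabay'.

ananabay


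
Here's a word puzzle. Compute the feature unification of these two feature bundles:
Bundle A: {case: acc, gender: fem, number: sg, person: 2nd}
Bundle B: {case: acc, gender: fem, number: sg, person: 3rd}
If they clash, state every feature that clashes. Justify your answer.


Compare features:
case: A=acc vs B=acc -> unified: acc
gender: A=fem vs B=fem -> unified: fem
number: A=sg vs B=sg -> unified: sg
person: A=2nd vs B=3rd -> CLASH
Clash detected on feature 'person' (2nd vs 3rd); unification fails.

CLASH on 'person' (2nd vs 3rd)


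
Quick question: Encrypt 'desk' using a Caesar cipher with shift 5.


Shift each letter by 5: d -> i, e -> j, s -> x, k -> p. Result: 'ijxp'.

ijxp


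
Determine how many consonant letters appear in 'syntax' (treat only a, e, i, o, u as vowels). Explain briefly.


Consonants in 'syntax': s, y, n, t, x = 5 consonants.

5


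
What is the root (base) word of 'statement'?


Remove suffix '-ment' from 'statement' to get root 'state'.

state
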